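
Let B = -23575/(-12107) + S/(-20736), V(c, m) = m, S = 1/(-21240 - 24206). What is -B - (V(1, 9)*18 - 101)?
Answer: -718180732646219/11409252475392 ≈ -62.947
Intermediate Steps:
S = -1/45446 (S = 1/(-45446) = -1/45446 ≈ -2.2004e-5)
B = 22216331647307/11409252475392 (B = -23575/(-12107) - 1/45446/(-20736) = -23575*(-1/12107) - 1/45446*(-1/20736) = 23575/12107 + 1/942368256 = 22216331647307/11409252475392 ≈ 1.9472)
-B - (V(1, 9)*18 - 101) = -1*22216331647307/11409252475392 - (9*18 - 101) = -22216331647307/11409252475392 - (162 - 101) = -22216331647307/11409252475392 - 1*61 = -22216331647307/11409252475392 - 61 = -718180732646219/11409252475392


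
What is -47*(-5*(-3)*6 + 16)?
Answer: -4982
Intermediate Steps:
-47*(-5*(-3)*6 + 16) = -47*(15*6 + 16) = -47*(90 + 16) = -47*106 = -4982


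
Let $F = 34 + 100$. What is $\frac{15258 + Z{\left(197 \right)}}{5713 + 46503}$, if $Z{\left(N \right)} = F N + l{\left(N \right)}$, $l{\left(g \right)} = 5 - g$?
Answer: $\frac{5183}{6527} \approx 0.79409$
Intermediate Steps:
$F = 134$
$Z{\left(N \right)} = 5 + 133 N$ ($Z{\left(N \right)} = 134 N - \left(-5 + N\right) = 5 + 133 N$)
$\frac{15258 + Z{\left(197 \right)}}{5713 + 46503} = \frac{15258 + \left(5 + 133 \cdot 197\right)}{5713 + 46503} = \frac{15258 + \left(5 + 26201\right)}{52216} = \left(15258 + 26206\right) \frac{1}{52216} = 41464 \cdot \frac{1}{52216} = \frac{5183}{6527}$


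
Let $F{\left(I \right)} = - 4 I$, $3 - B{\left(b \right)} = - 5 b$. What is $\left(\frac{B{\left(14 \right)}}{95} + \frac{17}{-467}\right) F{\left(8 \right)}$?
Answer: $- \frac{1039232}{44365} \approx -23.425$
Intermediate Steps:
$B{\left(b \right)} = 3 + 5 b$ ($B{\left(b \right)} = 3 - - 5 b = 3 + 5 b$)
$\left(\frac{B{\left(14 \right)}}{95} + \frac{17}{-467}\right) F{\left(8 \right)} = \left(\frac{3 + 5 \cdot 14}{95} + \frac{17}{-467}\right) \left(\left(-4\right) 8\right) = \left(\left(3 + 70\right) \frac{1}{95} + 17 \left(- \frac{1}{467}\right)\right) \left(-32\right) = \left(73 \cdot \frac{1}{95} - \frac{17}{467}\right) \left(-32\right) = \left(\frac{73}{95} - \frac{17}{467}\right) \left(-32\right) = \frac{32476}{44365} \left(-32\right) = - \frac{1039232}{44365}$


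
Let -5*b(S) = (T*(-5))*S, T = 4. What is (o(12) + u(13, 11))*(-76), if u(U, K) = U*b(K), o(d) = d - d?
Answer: -43472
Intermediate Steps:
b(S) = 4*S (b(S) = -4*(-5)*S/5 = -(-4)*S = 4*S)
o(d) = 0
u(U, K) = 4*K*U (u(U, K) = U*(4*K) = 4*K*U)
(o(12) + u(13, 11))*(-76) = (0 + 4*11*13)*(-76) = (0 + 572)*(-76) = 572*(-76) = -43472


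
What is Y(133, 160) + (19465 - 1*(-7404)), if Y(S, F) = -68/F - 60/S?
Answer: 142938419/5320 ≈ 26868.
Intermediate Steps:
Y(133, 160) + (19465 - 1*(-7404)) = (-68/160 - 60/133) + (19465 - 1*(-7404)) = (-68*1/160 - 60*1/133) + (19465 + 7404) = (-17/40 - 60/133) + 26869 = -4661/5320 + 26869 = 142938419/5320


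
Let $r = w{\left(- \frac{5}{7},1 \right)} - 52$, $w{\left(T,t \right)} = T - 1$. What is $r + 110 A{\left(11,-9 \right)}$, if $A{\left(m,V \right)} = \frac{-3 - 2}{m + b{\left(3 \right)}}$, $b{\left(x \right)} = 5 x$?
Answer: $- \frac{6813}{91} \approx -74.868$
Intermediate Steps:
$w{\left(T,t \right)} = -1 + T$
$r = - \frac{376}{7}$ ($r = \left(-1 - \frac{5}{7}\right) - 52 = - \frac{12}{7} - 52 = - \frac{376}{7} \approx -53.714$)
$A{\left(m,V \right)} = - \frac{5}{15 + m}$ ($A{\left(m,V \right)} = \frac{-3 - 2}{m + 5 \cdot 3} = - \frac{5}{m + 15} = - \frac{5}{15 + m}$)
$r + 110 A{\left(11,-9 \right)} = - \frac{376}{7} + 110 \left(- \frac{5}{15 + 11}\right) = - \frac{376}{7} + 110 \left(- \frac{5}{26}\right) = - \frac{376}{7} - \frac{275}{13} = - \frac{6813}{91}$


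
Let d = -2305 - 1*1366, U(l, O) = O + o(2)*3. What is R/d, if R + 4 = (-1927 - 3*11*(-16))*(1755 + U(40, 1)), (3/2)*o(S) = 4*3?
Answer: 2490224/3671 ≈ 678.35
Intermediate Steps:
o(S) = 8 (o(S) = 2*(4*3)/3 = (⅔)*12 = 8)
U(l, O) = 24 + O (U(l, O) = O + 8*3 = O + 24 = 24 + O)
R = -2490224 (R = -4 + (-1927 - 3*11*(-16))*(1755 + (24 + 1)) = -4 + (-1927 - 33*(-16))*(1755 + 25) = -4 + (-1927 + 528)*1780 = -4 - 1399*1780 = -4 - 2490220 = -2490224)
d = -3671 (d = -2305 - 1366 = -3671)
R/d = -2490224/(-3671) = -2490224*(-1/3671) = 2490224/3671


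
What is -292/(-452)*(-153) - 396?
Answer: -55917/113 ≈ -494.84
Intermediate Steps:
-292/(-452)*(-153) - 396 = -292*(-1/452)*(-153) - 396 = (73/113)*(-153) - 396 = -11169/113 - 396 = -55917/113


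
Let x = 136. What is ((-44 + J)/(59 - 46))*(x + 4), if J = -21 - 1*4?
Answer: -9660/13 ≈ -743.08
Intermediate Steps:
J = -25 (J = -21 - 4 = -25)
((-44 + J)/(59 - 46))*(x + 4) = ((-44 - 25)/(59 - 46))*(136 + 4) = -69/13*140 = -9660/13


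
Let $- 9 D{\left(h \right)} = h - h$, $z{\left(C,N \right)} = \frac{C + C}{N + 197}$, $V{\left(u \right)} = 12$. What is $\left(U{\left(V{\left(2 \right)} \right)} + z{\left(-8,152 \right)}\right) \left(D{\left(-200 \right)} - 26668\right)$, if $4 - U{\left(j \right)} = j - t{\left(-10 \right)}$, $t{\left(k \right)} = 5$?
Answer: $\frac{28348084}{349} \approx 81227.0$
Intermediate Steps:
$z{\left(C,N \right)} = \frac{2 C}{197 + N}$
$D{\left(h \right)} = 0$ ($D{\left(h \right)} = - \frac{h - h}{9} = \left(- \frac{1}{9}\right) 0 = 0$)
$U{\left(j \right)} = 9 - j$ ($U{\left(j \right)} = 4 - \left(j - 5\right) = 4 - \left(-5 + j\right) = 9 - j$)
$\left(U{\left(V{\left(2 \right)} \right)} + z{\left(-8,152 \right)}\right) \left(D{\left(-200 \right)} - 26668\right) = \left(\left(9 - 12\right) + 2 \left(-8\right) \frac{1}{197 + 152}\right) \left(0 - 26668\right) = \left(\left(9 - 12\right) + 2 \left(-8\right) \frac{1}{349}\right) \left(-26668\right) = \left(-3 + 2 \left(-8\right) \frac{1}{349}\right) \left(-26668\right) = \left(-3 - \frac{16}{349}\right) \left(-26668\right) = \left(- \frac{1063}{349}\right) \left(-26668\right) = \frac{28348084}{349}$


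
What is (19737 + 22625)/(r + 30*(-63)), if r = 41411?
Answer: 42362/39521 ≈ 1.0719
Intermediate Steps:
(19737 + 22625)/(r + 30*(-63)) = (19737 + 22625)/(41411 + 30*(-63)) = 42362/(41411 - 1890) = 42362/39521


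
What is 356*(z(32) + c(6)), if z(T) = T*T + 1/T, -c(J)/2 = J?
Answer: 2882265/8 ≈ 3.6028e+5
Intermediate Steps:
c(J) = -2*J
z(T) = 1/T + T² (z(T) = T² + 1/T = 1/T + T²)
356*(z(32) + c(6)) = 356*((1 + 32³)/32 - 2*6) = 356*((1 + 32768)/32 - 12) = 356*((1/32)*32769 - 12) = 356*(32769/32 - 12) = 356*(32385/32) = 2882265/8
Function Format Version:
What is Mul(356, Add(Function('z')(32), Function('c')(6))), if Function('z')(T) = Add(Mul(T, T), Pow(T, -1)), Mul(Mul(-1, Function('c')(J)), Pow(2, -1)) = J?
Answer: Rational(2882265, 8) ≈ 3.6028e+5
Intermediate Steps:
Function('c')(J) = Mul(-2, J)
Function('z')(T) = Add(Pow(T, -1), Pow(T, 2)) (Function('z')(T) = Add(Pow(T, 2), Pow(T, -1)) = Add(Pow(T, -1), Pow(T, 2)))
Mul(356, Add(Function('z')(32), Function('c')(6))) = Mul(356, Add(Mul(Pow(32, -1), Add(1, Pow(32, 3))), Mul(-2, 6))) = Mul(356, Add(Mul(Rational(1, 32), Add(1, 32768)), -12)) = Mul(356, Add(Mul(Rational(1, 32), 32769), -12)) = Mul(356, Add(Rational(32769, 32), -12)) = Mul(356, Rational(32385, 32)) = Rational(2882265, 8)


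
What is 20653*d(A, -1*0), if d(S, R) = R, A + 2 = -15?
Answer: 0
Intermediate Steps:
A = -17 (A = -2 - 15 = -17)
20653*d(A, -1*0) = 20653*(-1*0) = 20653*0 = 0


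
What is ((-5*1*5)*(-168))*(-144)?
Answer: -604800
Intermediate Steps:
((-5*1*5)*(-168))*(-144) = (-5*5*(-168))*(-144) = -25*(-168)*(-144) = 4200*(-144) = -604800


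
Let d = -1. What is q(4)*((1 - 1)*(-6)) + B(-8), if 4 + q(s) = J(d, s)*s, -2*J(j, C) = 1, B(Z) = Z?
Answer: -8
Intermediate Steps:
J(j, C) = -1/2 (J(j, C) = -1/2*1 = -1/2)
q(s) = -4 - s/2
q(4)*((1 - 1)*(-6)) + B(-8) = (-4 - 1/2*4)*((1 - 1)*(-6)) - 8 = (-4 - 2)*(0*(-6)) - 8 = -6*0 - 8 = 0 - 8 = -8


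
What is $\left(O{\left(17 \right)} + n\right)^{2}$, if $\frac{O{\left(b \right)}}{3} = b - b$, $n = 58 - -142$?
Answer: $40000$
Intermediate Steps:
$n = 200$ ($n = 58 + 142 = 200$)
$O{\left(b \right)} = 0$ ($O{\left(b \right)} = 3 \left(b - b\right) = 3 \cdot 0 = 0$)
$\left(O{\left(17 \right)} + n\right)^{2} = \left(0 + 200\right)^{2} = 200^{2} = 40000$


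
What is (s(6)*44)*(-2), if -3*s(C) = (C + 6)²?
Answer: 4224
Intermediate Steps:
s(C) = -(6 + C)²/3 (s(C) = -(C + 6)²/3 = -(6 + C)²/3)
(s(6)*44)*(-2) = (-(6 + 6)²/3*44)*(-2) = (-⅓*12²*44)*(-2) = (-⅓*144*44)*(-2) = -48*44*(-2) = -2112*(-2) = 4224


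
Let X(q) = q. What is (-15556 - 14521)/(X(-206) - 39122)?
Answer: 30077/39328 ≈ 0.76477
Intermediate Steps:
(-15556 - 14521)/(X(-206) - 39122) = (-15556 - 14521)/(-206 - 39122) = -30077/(-39328) = -30077*(-1/39328) = 30077/39328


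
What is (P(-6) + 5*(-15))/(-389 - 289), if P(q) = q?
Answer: 27/226 ≈ 0.11947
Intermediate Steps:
(P(-6) + 5*(-15))/(-389 - 289) = (-6 + 5*(-15))/(-389 - 289) = (-6 - 75)/(-678) = -81*(-1/678) = 27/226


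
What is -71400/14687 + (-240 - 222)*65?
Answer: -441122010/14687 ≈ -30035.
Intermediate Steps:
-71400/14687 + (-240 - 222)*65 = -71400*1/14687 - 462*65 = -71400/14687 - 30030 = -441122010/14687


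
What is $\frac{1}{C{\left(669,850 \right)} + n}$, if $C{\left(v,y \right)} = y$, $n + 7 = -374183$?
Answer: $- \frac{1}{373340} \approx -2.6785 \cdot 10^{-6}$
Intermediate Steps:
$n = -374190$ ($n = -7 - 374183 = -374190$)
$\frac{1}{C{\left(669,850 \right)} + n} = \frac{1}{850 - 374190} = \frac{1}{-373340} = - \frac{1}{373340}$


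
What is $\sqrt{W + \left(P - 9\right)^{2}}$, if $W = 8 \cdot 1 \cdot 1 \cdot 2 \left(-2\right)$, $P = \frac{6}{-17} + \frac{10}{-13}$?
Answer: $\frac{\sqrt{3441257}}{221} \approx 8.394$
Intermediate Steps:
$P = - \frac{248}{221}$ ($P = 6 \left(- \frac{1}{17}\right) + 10 \left(- \frac{1}{13}\right) = - \frac{6}{17} - \frac{10}{13} = - \frac{248}{221} \approx -1.1222$)
$W = -32$ ($W = 8 \cdot 1 \cdot 2 \left(-2\right) = 8 \cdot 2 \left(-2\right) = 16 \left(-2\right) = -32$)
$\sqrt{W + \left(P - 9\right)^{2}} = \sqrt{-32 + \left(- \frac{248}{221} - 9\right)^{2}} = \sqrt{-32 + \left(- \frac{2237}{221}\right)^{2}} = \sqrt{-32 + \frac{5004169}{48841}} = \sqrt{\frac{3441257}{48841}} = \frac{\sqrt{3441257}}{221}$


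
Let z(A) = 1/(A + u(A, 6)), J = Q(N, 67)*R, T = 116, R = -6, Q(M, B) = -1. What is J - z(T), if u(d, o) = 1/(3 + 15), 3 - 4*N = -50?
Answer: 12516/2089 ≈ 5.9914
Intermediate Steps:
N = 53/4 (N = ¾ - ¼*(-50) = ¾ + 25/2 = 53/4 ≈ 13.250)
u(d, o) = 1/18
J = 6 (J = -1*(-6) = 6)
z(A) = 1/(1/18 + A) (z(A) = 1/(A + 1/18) = 1/(1/18 + A))
J - z(T) = 6 - 18/(1 + 18*116) = 6 - 18/(1 + 2088) = 6 - 18/2089 = 12516/2089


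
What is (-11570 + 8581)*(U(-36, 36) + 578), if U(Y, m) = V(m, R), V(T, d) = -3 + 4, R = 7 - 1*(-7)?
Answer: -1730631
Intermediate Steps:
R = 14 (R = 7 + 7 = 14)
V(T, d) = 1
U(Y, m) = 1
(-11570 + 8581)*(U(-36, 36) + 578) = (-11570 + 8581)*(1 + 578) = -2989*579 = -1730631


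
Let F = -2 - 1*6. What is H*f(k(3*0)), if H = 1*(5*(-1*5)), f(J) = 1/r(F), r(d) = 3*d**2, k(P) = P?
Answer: -25/192 ≈ -0.13021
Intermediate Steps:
F = -8 (F = -2 - 6 = -8)
f(J) = 1/192 (f(J) = 1/(3*(-8)**2) = 1/(3*64) = 1/192)
H = -25 (H = 1*(5*(-5)) = 1*(-25) = -25)
H*f(k(3*0)) = -25*1/192 = -25/192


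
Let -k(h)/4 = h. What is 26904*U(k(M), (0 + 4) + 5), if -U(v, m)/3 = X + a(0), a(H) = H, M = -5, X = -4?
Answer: 322848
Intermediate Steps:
k(h) = -4*h
U(v, m) = 12 (U(v, m) = -3*(-4 + 0) = -3*(-4) = 12)
26904*U(k(M), (0 + 4) + 5) = 26904*12 = 322848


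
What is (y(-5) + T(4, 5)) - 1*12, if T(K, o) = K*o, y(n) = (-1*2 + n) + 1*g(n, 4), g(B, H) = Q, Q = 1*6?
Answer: 7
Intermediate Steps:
Q = 6
g(B, H) = 6
y(n) = 4 + n (y(n) = (-1*2 + n) + 1*6 = (-2 + n) + 6 = 4 + n)
(y(-5) + T(4, 5)) - 1*12 = ((4 - 5) + 4*5) - 1*12 = (-1 + 20) - 12 = 19 - 12 = 7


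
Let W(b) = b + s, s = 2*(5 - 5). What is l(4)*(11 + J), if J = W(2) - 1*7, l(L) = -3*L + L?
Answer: -48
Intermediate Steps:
l(L) = -2*L
s = 0 (s = 2*0 = 0)
W(b) = b (W(b) = b + 0 = b)
J = -5 (J = 2 - 1*7 = 2 - 7 = -5)
l(4)*(11 + J) = (-2*4)*(11 - 5) = -8*6 = -48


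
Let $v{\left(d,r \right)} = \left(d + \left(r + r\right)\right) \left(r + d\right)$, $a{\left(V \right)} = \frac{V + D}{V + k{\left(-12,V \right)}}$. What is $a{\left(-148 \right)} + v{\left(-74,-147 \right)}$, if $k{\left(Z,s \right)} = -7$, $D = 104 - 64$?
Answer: $\frac{12605948}{155} \approx 81329.0$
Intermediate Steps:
$D = 40$ ($D = 104 - 64 = 40$)
$a{\left(V \right)} = \frac{40 + V}{-7 + V}$ ($a{\left(V \right)} = \frac{V + 40}{V - 7} = \frac{40 + V}{-7 + V}$)
$v{\left(d,r \right)} = \left(d + r\right) \left(d + 2 r\right)$ ($v{\left(d,r \right)} = \left(d + 2 r\right) \left(d + r\right) = \left(d + r\right) \left(d + 2 r\right)$)
$a{\left(-148 \right)} + v{\left(-74,-147 \right)} = \frac{40 - 148}{-7 - 148} + \left(\left(-74\right)^{2} + 2 \left(-147\right)^{2} + 3 \left(-74\right) \left(-147\right)\right) = \frac{1}{-155} \left(-108\right) + \left(5476 + 2 \cdot 21609 + 32634\right) = \left(- \frac{1}{155}\right) \left(-108\right) + \left(5476 + 43218 + 32634\right) = \frac{108}{155} + 81328 = \frac{12605948}{155}$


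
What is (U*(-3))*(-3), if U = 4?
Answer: 36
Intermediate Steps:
(U*(-3))*(-3) = (4*(-3))*(-3) = -12*(-3) = 36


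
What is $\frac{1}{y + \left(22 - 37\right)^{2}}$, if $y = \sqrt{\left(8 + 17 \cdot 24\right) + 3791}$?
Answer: $\frac{225}{46418} - \frac{\sqrt{4207}}{46418} \approx 0.0034499$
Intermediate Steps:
$y = \sqrt{4207}$ ($y = \sqrt{\left(8 + 408\right) + 3791} = \sqrt{416 + 3791} = \sqrt{4207} \approx 64.861$)
$\frac{1}{y + \left(22 - 37\right)^{2}} = \frac{1}{\sqrt{4207} + \left(22 - 37\right)^{2}} = \frac{1}{\sqrt{4207} + \left(-15\right)^{2}} = \frac{1}{\sqrt{4207} + 225} = \frac{1}{225 + \sqrt{4207}}$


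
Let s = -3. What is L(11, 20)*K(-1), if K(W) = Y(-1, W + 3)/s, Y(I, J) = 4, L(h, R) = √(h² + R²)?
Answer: -4*√521/3 ≈ -30.434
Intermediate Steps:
L(h, R) = √(R² + h²)
K(W) = -4/3 (K(W) = 4/(-3) = 4*(-⅓) = -4/3)
L(11, 20)*K(-1) = √(20² + 11²)*(-4/3) = √(400 + 121)*(-4/3) = √521*(-4/3) = -4*√521/3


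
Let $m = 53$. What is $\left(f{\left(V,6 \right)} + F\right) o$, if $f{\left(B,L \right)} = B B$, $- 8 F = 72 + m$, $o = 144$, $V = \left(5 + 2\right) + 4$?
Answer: $15174$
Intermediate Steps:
$V = 11$ ($V = 7 + 4 = 11$)
$F = - \frac{125}{8}$ ($F = - \frac{72 + 53}{8} = \left(- \frac{1}{8}\right) 125 = - \frac{125}{8} \approx -15.625$)
$f{\left(B,L \right)} = B^{2}$
$\left(f{\left(V,6 \right)} + F\right) o = \left(11^{2} - \frac{125}{8}\right) 144 = \left(121 - \frac{125}{8}\right) 144 = \frac{843}{8} \cdot 144 = 15174$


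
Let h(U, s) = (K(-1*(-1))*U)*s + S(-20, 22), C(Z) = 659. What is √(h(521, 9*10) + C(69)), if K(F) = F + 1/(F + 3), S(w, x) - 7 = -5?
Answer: √237094/2 ≈ 243.46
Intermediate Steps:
S(w, x) = 2 (S(w, x) = 7 - 5 = 2)
K(F) = F + 1/(3 + F)
h(U, s) = 2 + 5*U*s/4 (h(U, s) = (((1 + (-1*(-1))² + 3*(-1*(-1)))/(3 - 1*(-1)))*U)*s + 2 = (((1 + 1² + 3*1)/(3 + 1))*U)*s + 2 = (((1 + 1 + 3)/4)*U)*s + 2 = (((¼)*5)*U)*s + 2 = (5*U/4)*s + 2 = 5*U*s/4 + 2 = 2 + 5*U*s/4)
√(h(521, 9*10) + C(69)) = √((2 + (5/4)*521*(9*10)) + 659) = √((2 + (5/4)*521*90) + 659) = √((2 + 117225/2) + 659) = √(117229/2 + 659) = √(118547/2) = √237094/2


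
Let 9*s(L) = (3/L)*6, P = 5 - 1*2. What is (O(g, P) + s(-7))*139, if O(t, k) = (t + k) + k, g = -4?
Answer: 1668/7 ≈ 238.29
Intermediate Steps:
P = 3 (P = 5 - 2 = 3)
O(t, k) = t + 2*k (O(t, k) = (k + t) + k = t + 2*k)
s(L) = 2/L (s(L) = ((3/L)*6)/9 = (18/L)/9 = 2/L)
(O(g, P) + s(-7))*139 = ((-4 + 2*3) + 2/(-7))*139 = ((-4 + 6) + 2*(-⅐))*139 = (2 - 2/7)*139 = (12/7)*139 = 1668/7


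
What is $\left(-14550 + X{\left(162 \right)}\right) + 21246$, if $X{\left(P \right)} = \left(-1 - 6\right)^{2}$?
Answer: $6745$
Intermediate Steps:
$X{\left(P \right)} = 49$ ($X{\left(P \right)} = \left(-7\right)^{2} = 49$)
$\left(-14550 + X{\left(162 \right)}\right) + 21246 = \left(-14550 + 49\right) + 21246 = -14501 + 21246 = 6745$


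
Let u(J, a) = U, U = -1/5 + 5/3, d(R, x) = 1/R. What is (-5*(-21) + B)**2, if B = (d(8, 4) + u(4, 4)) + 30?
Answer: 268664881/14400 ≈ 18657.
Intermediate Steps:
U = 22/15 (U = -1*1/5 + 5*(1/3) = -1/5 + 5/3 = 22/15 ≈ 1.4667)
u(J, a) = 22/15
B = 3791/120 (B = (1/8 + 22/15) + 30 = 191/120 + 30 = 3791/120 ≈ 31.592)
(-5*(-21) + B)**2 = (-5*(-21) + 3791/120)**2 = (105 + 3791/120)**2 = (16391/120)**2 = 268664881/14400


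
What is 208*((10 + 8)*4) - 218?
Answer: 14758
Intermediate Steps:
208*((10 + 8)*4) - 218 = 208*(18*4) - 218 = 208*72 - 218 = 14976 - 218 = 14758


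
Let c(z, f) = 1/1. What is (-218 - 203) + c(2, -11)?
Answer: -420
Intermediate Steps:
c(z, f) = 1
(-218 - 203) + c(2, -11) = (-218 - 203) + 1 = -421 + 1 = -420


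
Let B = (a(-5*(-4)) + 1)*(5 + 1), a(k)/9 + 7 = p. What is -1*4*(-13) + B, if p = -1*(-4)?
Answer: -104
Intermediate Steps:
p = 4
a(k) = -27 (a(k) = -63 + 9*4 = -63 + 36 = -27)
B = -156 (B = (-27 + 1)*(5 + 1) = -26*6 = -156)
-1*4*(-13) + B = -1*4*(-13) - 156 = -4*(-13) - 156 = 52 - 156 = -104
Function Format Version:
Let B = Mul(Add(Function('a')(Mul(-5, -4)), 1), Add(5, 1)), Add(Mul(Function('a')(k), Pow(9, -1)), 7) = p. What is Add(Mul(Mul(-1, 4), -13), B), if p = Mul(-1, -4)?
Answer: -104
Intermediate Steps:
p = 4
Function('a')(k) = -27 (Function('a')(k) = Add(-63, Mul(9, 4)) = Add(-63, 36) = -27)
B = -156 (B = Mul(Add(-27, 1), Add(5, 1)) = Mul(-26, 6) = -156)
Add(Mul(Mul(-1, 4), -13), B) = Add(Mul(Mul(-1, 4), -13), -156) = Add(Mul(-4, -13), -156) = Add(52, -156) = -104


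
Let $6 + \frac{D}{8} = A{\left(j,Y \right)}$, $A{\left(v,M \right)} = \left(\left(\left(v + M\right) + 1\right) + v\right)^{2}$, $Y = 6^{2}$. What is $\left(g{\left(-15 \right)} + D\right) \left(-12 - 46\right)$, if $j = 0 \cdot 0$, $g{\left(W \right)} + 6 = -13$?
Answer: $-631330$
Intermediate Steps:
$g{\left(W \right)} = -19$ ($g{\left(W \right)} = -6 - 13 = -19$)
$Y = 36$
$j = 0$
$A{\left(v,M \right)} = \left(1 + M + 2 v\right)^{2}$ ($A{\left(v,M \right)} = \left(\left(\left(M + v\right) + 1\right) + v\right)^{2} = \left(\left(1 + M + v\right) + v\right)^{2} = \left(1 + M + 2 v\right)^{2}$)
$D = 10904$ ($D = -48 + 8 \left(1 + 36 + 2 \cdot 0\right)^{2} = -48 + 8 \left(1 + 36 + 0\right)^{2} = -48 + 8 \cdot 37^{2} = -48 + 8 \cdot 1369 = -48 + 10952 = 10904$)
$\left(g{\left(-15 \right)} + D\right) \left(-12 - 46\right) = \left(-19 + 10904\right) \left(-12 - 46\right) = 10885 \left(-58\right) = -631330$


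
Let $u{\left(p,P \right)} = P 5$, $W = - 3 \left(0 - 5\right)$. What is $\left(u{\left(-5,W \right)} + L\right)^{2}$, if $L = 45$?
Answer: $14400$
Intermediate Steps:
$W = 15$ ($W = \left(-3\right) \left(-5\right) = 15$)
$u{\left(p,P \right)} = 5 P$
$\left(u{\left(-5,W \right)} + L\right)^{2} = \left(5 \cdot 15 + 45\right)^{2} = \left(75 + 45\right)^{2} = 120^{2} = 14400$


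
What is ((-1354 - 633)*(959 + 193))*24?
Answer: -54936576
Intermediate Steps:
((-1354 - 633)*(959 + 193))*24 = -1987*1152*24 = -2289024*24 = -54936576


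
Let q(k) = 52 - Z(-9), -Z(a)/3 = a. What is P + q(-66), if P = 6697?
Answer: 6722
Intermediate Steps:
Z(a) = -3*a
q(k) = 25 (q(k) = 52 - (-3)*(-9) = 52 - 1*27 = 52 - 27 = 25)
P + q(-66) = 6697 + 25 = 6722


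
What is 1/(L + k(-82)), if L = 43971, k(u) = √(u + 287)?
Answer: 43971/1933448636 - √205/1933448636 ≈ 2.2735e-5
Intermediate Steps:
k(u) = √(287 + u)
1/(L + k(-82)) = 1/(43971 + √(287 - 82)) = 1/(43971 + √205)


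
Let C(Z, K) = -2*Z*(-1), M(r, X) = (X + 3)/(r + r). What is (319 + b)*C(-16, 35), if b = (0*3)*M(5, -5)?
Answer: -10208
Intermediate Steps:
M(r, X) = (3 + X)/(2*r) (M(r, X) = (3 + X)/((2*r)) = (3 + X)*(1/(2*r)) = (3 + X)/(2*r))
b = 0 (b = (0*3)*((1/2)*(3 - 5)/5) = 0*((1/2)*(1/5)*(-2)) = 0*(-1/5) = 0)
C(Z, K) = 2*Z
(319 + b)*C(-16, 35) = (319 + 0)*(2*(-16)) = 319*(-32) = -10208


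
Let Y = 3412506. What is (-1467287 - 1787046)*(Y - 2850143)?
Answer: -1830116468879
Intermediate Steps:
(-1467287 - 1787046)*(Y - 2850143) = (-1467287 - 1787046)*(3412506 - 2850143) = -3254333*562363 = -1830116468879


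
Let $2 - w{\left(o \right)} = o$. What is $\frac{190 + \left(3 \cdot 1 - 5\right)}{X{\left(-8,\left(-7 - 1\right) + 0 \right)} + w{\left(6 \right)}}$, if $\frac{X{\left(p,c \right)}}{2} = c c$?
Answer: $\frac{47}{31} \approx 1.5161$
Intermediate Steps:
$X{\left(p,c \right)} = 2 c^{2}$ ($X{\left(p,c \right)} = 2 c c = 2 c^{2}$)
$w{\left(o \right)} = 2 - o$
$\frac{190 + \left(3 \cdot 1 - 5\right)}{X{\left(-8,\left(-7 - 1\right) + 0 \right)} + w{\left(6 \right)}} = \frac{190 + \left(3 \cdot 1 - 5\right)}{2 \left(\left(-7 - 1\right) + 0\right)^{2} + \left(2 - 6\right)} = \frac{190 + \left(3 - 5\right)}{2 \left(-8 + 0\right)^{2} + \left(2 - 6\right)} = \frac{190 - 2}{2 \left(-8\right)^{2} - 4} = \frac{188}{2 \cdot 64 - 4} = \frac{188}{128 - 4} = \frac{188}{124} = 188 \cdot \frac{1}{124} = \frac{47}{31}$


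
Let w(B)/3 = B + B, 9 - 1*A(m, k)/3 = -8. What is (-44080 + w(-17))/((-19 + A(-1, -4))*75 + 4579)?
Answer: -44182/6979 ≈ -6.3307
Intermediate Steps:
A(m, k) = 51 (A(m, k) = 27 - 3*(-8) = 27 + 24 = 51)
w(B) = 6*B (w(B) = 3*(B + B) = 3*(2*B) = 6*B)
(-44080 + w(-17))/((-19 + A(-1, -4))*75 + 4579) = (-44080 + 6*(-17))/((-19 + 51)*75 + 4579) = (-44080 - 102)/(32*75 + 4579) = -44182/(2400 + 4579) = -44182/6979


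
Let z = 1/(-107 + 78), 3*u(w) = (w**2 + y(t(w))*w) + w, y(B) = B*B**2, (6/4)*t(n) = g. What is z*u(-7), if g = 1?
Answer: -1078/2349 ≈ -0.45892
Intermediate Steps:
t(n) = 2/3 (t(n) = (2/3)*1 = 2/3)
y(B) = B**3
u(w) = w**2/3 + 35*w/81 (u(w) = ((w**2 + (2/3)**3*w) + w)/3 = ((w**2 + 8*w/27) + w)/3 = (w**2 + 35*w/27)/3 = w**2/3 + 35*w/81)
z = -1/29 (z = 1/(-29) = -1/29 ≈ -0.034483)
z*u(-7) = -(-7)*(35 + 27*(-7))/2349 = -(-7)*(35 - 189)/2349 = -(-7)*(-154)/2349 = -1/29*1078/81 = -1078/2349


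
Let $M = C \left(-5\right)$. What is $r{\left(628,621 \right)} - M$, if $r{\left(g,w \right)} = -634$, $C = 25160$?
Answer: $125166$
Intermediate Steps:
$M = -125800$ ($M = 25160 \left(-5\right) = -125800$)
$r{\left(628,621 \right)} - M = -634 - -125800 = -634 + 125800 = 125166$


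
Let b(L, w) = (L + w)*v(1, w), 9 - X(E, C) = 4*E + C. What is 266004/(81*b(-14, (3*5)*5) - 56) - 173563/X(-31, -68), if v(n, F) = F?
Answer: -64254922393/74474319 ≈ -862.78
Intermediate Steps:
X(E, C) = 9 - C - 4*E (X(E, C) = 9 - (4*E + C) = 9 - (C + 4*E) = 9 + (-C - 4*E) = 9 - C - 4*E)
b(L, w) = w*(L + w) (b(L, w) = (L + w)*w = w*(L + w))
266004/(81*b(-14, (3*5)*5) - 56) - 173563/X(-31, -68) = 266004/(81*(((3*5)*5)*(-14 + (3*5)*5)) - 56) - 173563/(9 - 1*(-68) - 4*(-31)) = 266004/(81*((15*5)*(-14 + 15*5)) - 56) - 173563/(9 + 68 + 124) = 266004/(81*(75*(-14 + 75)) - 56) - 173563/201 = 266004/(81*(75*61) - 56) - 173563*1/201 = 266004/(81*4575 - 56) - 173563/201 = 266004/(370575 - 56) - 173563/201 = 266004/370519 - 173563/201 = -64254922393/74474319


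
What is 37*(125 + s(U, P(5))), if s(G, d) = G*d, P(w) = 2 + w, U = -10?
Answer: 2035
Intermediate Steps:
37*(125 + s(U, P(5))) = 37*(125 - 10*(2 + 5)) = 37*(125 - 10*7) = 37*(125 - 70) = 37*55 = 2035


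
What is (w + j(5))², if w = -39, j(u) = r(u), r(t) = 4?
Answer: 1225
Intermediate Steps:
j(u) = 4
(w + j(5))² = (-39 + 4)² = (-35)² = 1225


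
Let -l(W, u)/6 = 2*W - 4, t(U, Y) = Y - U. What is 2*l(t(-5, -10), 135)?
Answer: 168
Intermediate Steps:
l(W, u) = 24 - 12*W (l(W, u) = -6*(2*W - 4) = -6*(-4 + 2*W) = 24 - 12*W)
2*l(t(-5, -10), 135) = 2*(24 - 12*(-10 - 1*(-5))) = 2*(24 - 12*(-10 + 5)) = 2*(24 - 12*(-5)) = 2*(24 + 60) = 2*84 = 168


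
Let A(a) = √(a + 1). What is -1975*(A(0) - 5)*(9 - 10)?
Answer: -7900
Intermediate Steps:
A(a) = √(1 + a)
-1975*(A(0) - 5)*(9 - 10) = -1975*(√(1 + 0) - 5)*(9 - 10) = -1975*(√1 - 5)*(-1) = -1975*(1 - 5)*(-1) = -(-7900)*(-1) = -1975*4 = -7900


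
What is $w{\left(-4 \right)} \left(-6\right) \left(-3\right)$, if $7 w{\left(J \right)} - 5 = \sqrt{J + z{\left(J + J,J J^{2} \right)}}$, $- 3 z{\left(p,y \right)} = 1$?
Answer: $\frac{90}{7} + \frac{6 i \sqrt{39}}{7} \approx 12.857 + 5.3529 i$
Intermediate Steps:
$z{\left(p,y \right)} = - \frac{1}{3}$ ($z{\left(p,y \right)} = \left(- \frac{1}{3}\right) 1 = - \frac{1}{3}$)
$w{\left(J \right)} = \frac{5}{7} + \frac{\sqrt{- \frac{1}{3} + J}}{7}$ ($w{\left(J \right)} = \frac{5}{7} + \frac{\sqrt{J - \frac{1}{3}}}{7} = \frac{5}{7} + \frac{\sqrt{- \frac{1}{3} + J}}{7}$)
$w{\left(-4 \right)} \left(-6\right) \left(-3\right) = \left(\frac{5}{7} + \frac{\sqrt{-3 + 9 \left(-4\right)}}{21}\right) \left(-6\right) \left(-3\right) = \left(\frac{5}{7} + \frac{\sqrt{-3 - 36}}{21}\right) \left(-6\right) \left(-3\right) = \left(\frac{5}{7} + \frac{\sqrt{-39}}{21}\right) \left(-6\right) \left(-3\right) = \left(\frac{5}{7} + \frac{i \sqrt{39}}{21}\right) \left(-6\right) \left(-3\right) = \left(- \frac{30}{7} - \frac{2 i \sqrt{39}}{7}\right) \left(-3\right) = \frac{90}{7} + \frac{6 i \sqrt{39}}{7}$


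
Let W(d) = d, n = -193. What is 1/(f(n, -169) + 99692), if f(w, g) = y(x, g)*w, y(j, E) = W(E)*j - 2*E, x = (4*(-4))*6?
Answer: -1/3096774 ≈ -3.2292e-7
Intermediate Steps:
x = -96 (x = -16*6 = -96)
y(j, E) = -2*E + E*j (y(j, E) = E*j - 2*E = -2*E + E*j)
f(w, g) = -98*g*w (f(w, g) = (g*(-2 - 96))*w = (g*(-98))*w = (-98*g)*w = -98*g*w)
1/(f(n, -169) + 99692) = 1/(-98*(-169)*(-193) + 99692) = 1/(-3196466 + 99692) = 1/(-3096774) = -1/3096774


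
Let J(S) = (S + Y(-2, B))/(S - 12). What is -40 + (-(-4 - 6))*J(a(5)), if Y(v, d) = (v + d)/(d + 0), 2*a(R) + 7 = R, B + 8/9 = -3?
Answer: -3676/91 ≈ -40.396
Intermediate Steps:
B = -35/9 (B = -8/9 - 3 = -35/9 ≈ -3.8889)
a(R) = -7/2 + R/2
Y(v, d) = (d + v)/d
J(S) = (53/35 + S)/(-12 + S) (J(S) = (S + (-35/9 - 2)/(-35/9))/(S - 12) = (S - 9/35*(-53/9))/(-12 + S) = (S + 53/35)/(-12 + S) = (53/35 + S)/(-12 + S))
-40 + (-(-4 - 6))*J(a(5)) = -40 + (-(-4 - 6))*((53/35 + (-7/2 + (½)*5))/(-12 + (-7/2 + (½)*5))) = -40 + (-1*(-10))*((53/35 + (-7/2 + 5/2))/(-12 + (-7/2 + 5/2))) = -40 + 10*((53/35 - 1)/(-12 - 1)) = -40 + 10*((18/35)/(-13)) = -40 + 10*(-1/13*18/35) = -40 + 10*(-18/455) = -40 - 36/91 = -3676/91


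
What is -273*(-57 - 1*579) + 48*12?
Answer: 174204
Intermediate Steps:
-273*(-57 - 1*579) + 48*12 = -273*(-57 - 579) + 576 = -273*(-636) + 576 = 173628 + 576 = 174204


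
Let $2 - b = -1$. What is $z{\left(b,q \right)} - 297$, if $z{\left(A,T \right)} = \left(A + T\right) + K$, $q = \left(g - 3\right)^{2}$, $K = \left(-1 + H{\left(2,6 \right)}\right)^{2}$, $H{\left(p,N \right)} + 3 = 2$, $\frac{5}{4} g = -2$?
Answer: $- \frac{6721}{25} \approx -268.84$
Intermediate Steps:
$g = - \frac{8}{5}$ ($g = \frac{4}{5} \left(-2\right) = - \frac{8}{5} \approx -1.6$)
$H{\left(p,N \right)} = -1$ ($H{\left(p,N \right)} = -3 + 2 = -1$)
$b = 3$ ($b = 2 - -1 = 2 + 1 = 3$)
$K = 4$ ($K = \left(-1 - 1\right)^{2} = \left(-2\right)^{2} = 4$)
$q = \frac{529}{25}$ ($q = \left(- \frac{8}{5} - 3\right)^{2} = \left(- \frac{23}{5}\right)^{2} = \frac{529}{25} \approx 21.16$)
$z{\left(A,T \right)} = 4 + A + T$ ($z{\left(A,T \right)} = \left(A + T\right) + 4 = 4 + A + T$)
$z{\left(b,q \right)} - 297 = \left(4 + 3 + \frac{529}{25}\right) - 297 = \frac{704}{25} - 297 = - \frac{6721}{25}$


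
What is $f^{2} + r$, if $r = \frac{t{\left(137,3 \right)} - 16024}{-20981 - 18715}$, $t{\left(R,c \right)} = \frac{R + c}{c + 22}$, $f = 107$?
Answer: $\frac{568119403}{49620} \approx 11449.0$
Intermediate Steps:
$t{\left(R,c \right)} = \frac{R + c}{22 + c}$
$r = \frac{20023}{49620}$ ($r = \frac{\frac{137 + 3}{22 + 3} - 16024}{-20981 - 18715} = \frac{\frac{1}{25} \cdot 140 - 16024}{-39696} = \left(\frac{1}{25} \cdot 140 - 16024\right) \left(- \frac{1}{39696}\right) = \left(\frac{28}{5} - 16024\right) \left(- \frac{1}{39696}\right) = \left(- \frac{80092}{5}\right) \left(- \frac{1}{39696}\right) = \frac{20023}{49620} \approx 0.40353$)
$f^{2} + r = 107^{2} + \frac{20023}{49620} = 11449 + \frac{20023}{49620} = \frac{568119403}{49620}$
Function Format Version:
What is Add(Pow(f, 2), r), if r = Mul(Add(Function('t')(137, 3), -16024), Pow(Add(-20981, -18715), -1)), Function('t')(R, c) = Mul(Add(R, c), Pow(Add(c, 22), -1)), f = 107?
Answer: Rational(568119403, 49620) ≈ 11449.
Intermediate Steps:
Function('t')(R, c) = Mul(Pow(Add(22, c), -1), Add(R, c)) (Function('t')(R, c) = Mul(Add(R, c), Pow(Add(22, c), -1)) = Mul(Pow(Add(22, c), -1), Add(R, c)))
r = Rational(20023, 49620) (r = Mul(Add(Mul(Pow(Add(22, 3), -1), Add(137, 3)), -16024), Pow(Add(-20981, -18715), -1)) = Mul(Add(Mul(Pow(25, -1), 140), -16024), Pow(-39696, -1)) = Mul(Add(Mul(Rational(1, 25), 140), -16024), Rational(-1, 39696)) = Mul(Add(Rational(28, 5), -16024), Rational(-1, 39696)) = Mul(Rational(-80092, 5), Rational(-1, 39696)) = Rational(20023, 49620) ≈ 0.40353)
Add(Pow(f, 2), r) = Add(Pow(107, 2), Rational(20023, 49620)) = Add(11449, Rational(20023, 49620)) = Rational(568119403, 49620)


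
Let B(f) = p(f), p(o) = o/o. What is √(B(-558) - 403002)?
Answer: I*√403001 ≈ 634.82*I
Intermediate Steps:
p(o) = 1
B(f) = 1
√(B(-558) - 403002) = √(1 - 403002) = √(-403001) = I*√403001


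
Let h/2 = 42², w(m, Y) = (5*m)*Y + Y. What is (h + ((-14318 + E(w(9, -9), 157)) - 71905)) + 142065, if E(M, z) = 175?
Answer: 59545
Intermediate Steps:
w(m, Y) = Y + 5*Y*m (w(m, Y) = 5*Y*m + Y = Y + 5*Y*m)
h = 3528 (h = 2*42² = 2*1764 = 3528)
(h + ((-14318 + E(w(9, -9), 157)) - 71905)) + 142065 = (3528 + ((-14318 + 175) - 71905)) + 142065 = (3528 + (-14143 - 71905)) + 142065 = (3528 - 86048) + 142065 = -82520 + 142065 = 59545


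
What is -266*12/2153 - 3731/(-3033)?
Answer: -1648493/6530049 ≈ -0.25245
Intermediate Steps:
-266*12/2153 - 3731/(-3033) = -3192*1/2153 - 3731*(-1/3033) = -3192/2153 + 3731/3033 = -1648493/6530049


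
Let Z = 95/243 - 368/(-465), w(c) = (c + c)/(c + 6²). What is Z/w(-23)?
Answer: -578929/1732590 ≈ -0.33414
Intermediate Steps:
w(c) = 2*c/(36 + c) (w(c) = (2*c)/(c + 36) = (2*c)/(36 + c) = 2*c/(36 + c))
Z = 44533/37665 (Z = 95*(1/243) - 368*(-1/465) = 95/243 + 368/465 = 44533/37665 ≈ 1.1823)
Z/w(-23) = 44533/(37665*((2*(-23)/(36 - 23)))) = 44533/(37665*((2*(-23)/13))) = 44533/(37665*((2*(-23)*(1/13)))) = 44533/(37665*(-46/13)) = (44533/37665)*(-13/46) = -578929/1732590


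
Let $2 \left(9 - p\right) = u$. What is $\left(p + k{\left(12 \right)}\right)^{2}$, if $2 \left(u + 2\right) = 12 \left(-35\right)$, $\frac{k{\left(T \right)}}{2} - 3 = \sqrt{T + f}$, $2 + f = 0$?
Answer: $14681 + 484 \sqrt{10} \approx 16212.0$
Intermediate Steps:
$f = -2$ ($f = -2 + 0 = -2$)
$k{\left(T \right)} = 6 + 2 \sqrt{-2 + T}$ ($k{\left(T \right)} = 6 + 2 \sqrt{T - 2} = 6 + 2 \sqrt{-2 + T}$)
$u = -212$ ($u = -2 + \frac{12 \left(-35\right)}{2} = -2 + \frac{1}{2} \left(-420\right) = -2 - 210 = -212$)
$p = 115$ ($p = 9 - -106 = 9 + 106 = 115$)
$\left(p + k{\left(12 \right)}\right)^{2} = \left(115 + \left(6 + 2 \sqrt{-2 + 12}\right)\right)^{2} = \left(115 + \left(6 + 2 \sqrt{10}\right)\right)^{2} = \left(121 + 2 \sqrt{10}\right)^{2}$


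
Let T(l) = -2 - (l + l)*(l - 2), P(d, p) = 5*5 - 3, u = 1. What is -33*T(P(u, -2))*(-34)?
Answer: -989604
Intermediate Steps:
P(d, p) = 22 (P(d, p) = 25 - 3 = 22)
T(l) = -2 - 2*l*(-2 + l)
-33*T(P(u, -2))*(-34) = -33*(-2 - 2*22**2 + 4*22)*(-34) = -33*(-2 - 2*484 + 88)*(-34) = -33*(-2 - 968 + 88)*(-34) = -33*(-882)*(-34) = 29106*(-34) = -989604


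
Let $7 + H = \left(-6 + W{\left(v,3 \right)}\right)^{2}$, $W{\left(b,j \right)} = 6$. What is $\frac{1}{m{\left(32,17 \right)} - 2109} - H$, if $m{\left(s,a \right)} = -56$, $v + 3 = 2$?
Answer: $\frac{15154}{2165} \approx 6.9995$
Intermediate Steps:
$v = -1$ ($v = -3 + 2 = -1$)
$H = -7$ ($H = -7 + \left(-6 + 6\right)^{2} = -7 + 0^{2} = -7 + 0 = -7$)
$\frac{1}{m{\left(32,17 \right)} - 2109} - H = \frac{1}{-56 - 2109} - -7 = \frac{1}{-2165} + 7 = - \frac{1}{2165} + 7 = \frac{15154}{2165}$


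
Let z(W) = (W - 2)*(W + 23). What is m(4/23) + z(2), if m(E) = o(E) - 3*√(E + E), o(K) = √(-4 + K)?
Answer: -6*√46/23 + 2*I*√506/23 ≈ -1.7693 + 1.956*I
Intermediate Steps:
z(W) = (-2 + W)*(23 + W)
m(E) = √(-4 + E) - 3*√2*√E (m(E) = √(-4 + E) - 3*√(E + E) = √(-4 + E) - 3*√2*√E)
m(4/23) + z(2) = (√(-4 + 4/23) - 3*√2*√(4/23)) + (-46 + 2² + 21*2) = (√(-4 + 4*(1/23)) - 3*√2*√(4*(1/23))) + (-46 + 4 + 42) = (√(-4 + 4/23) - 3*√2*√(4/23)) + 0 = (√(-88/23) - 3*√2*2*√23/23) + 0 = (2*I*√506/23 - 6*√46/23) + 0 = (-6*√46/23 + 2*I*√506/23) + 0 = -6*√46/23 + 2*I*√506/23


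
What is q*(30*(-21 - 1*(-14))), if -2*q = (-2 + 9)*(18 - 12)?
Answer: 4410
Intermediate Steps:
q = -21 (q = -(-2 + 9)*(18 - 12)/2 = -7*6/2 = -1/2*42 = -21)
q*(30*(-21 - 1*(-14))) = -630*(-21 - 1*(-14)) = -630*(-21 + 14) = -630*(-7) = -21*(-210) = 4410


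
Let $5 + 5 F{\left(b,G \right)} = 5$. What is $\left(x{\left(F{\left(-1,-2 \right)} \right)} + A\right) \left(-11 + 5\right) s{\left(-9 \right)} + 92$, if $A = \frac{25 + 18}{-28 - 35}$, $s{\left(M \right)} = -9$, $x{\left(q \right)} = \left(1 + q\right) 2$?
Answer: $\frac{1142}{7} \approx 163.14$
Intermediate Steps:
$F{\left(b,G \right)} = 0$ ($F{\left(b,G \right)} = -1 + \frac{1}{5} \cdot 5 = -1 + 1 = 0$)
$x{\left(q \right)} = 2 + 2 q$
$A = - \frac{43}{63}$ ($A = \frac{43}{-63} = 43 \left(- \frac{1}{63}\right) = - \frac{43}{63} \approx -0.68254$)
$\left(x{\left(F{\left(-1,-2 \right)} \right)} + A\right) \left(-11 + 5\right) s{\left(-9 \right)} + 92 = \left(\left(2 + 2 \cdot 0\right) - \frac{43}{63}\right) \left(-11 + 5\right) \left(-9\right) + 92 = \left(\left(2 + 0\right) - \frac{43}{63}\right) \left(-6\right) \left(-9\right) + 92 = \left(2 - \frac{43}{63}\right) \left(-6\right) \left(-9\right) + 92 = \frac{83}{63} \left(-6\right) \left(-9\right) + 92 = \left(- \frac{166}{21}\right) \left(-9\right) + 92 = \frac{498}{7} + 92 = \frac{1142}{7}$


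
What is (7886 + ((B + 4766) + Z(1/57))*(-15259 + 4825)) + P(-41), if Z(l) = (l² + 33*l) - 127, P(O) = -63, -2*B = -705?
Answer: -56402133100/1083 ≈ -5.2080e+7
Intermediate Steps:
B = 705/2 (B = -½*(-705) = 705/2 ≈ 352.50)
Z(l) = -127 + l² + 33*l
(7886 + ((B + 4766) + Z(1/57))*(-15259 + 4825)) + P(-41) = (7886 + ((705/2 + 4766) + (-127 + (1/57)² + 33/57))*(-15259 + 4825)) - 63 = (7886 + (10237/2 + (-127 + (1/57)² + 33*(1/57)))*(-10434)) - 63 = (7886 + (10237/2 + (-127 + 1/3249 + 11/19))*(-10434)) - 63 = (7886 + (10237/2 - 410741/3249)*(-10434)) - 63 = (7886 + (32438531/6498)*(-10434)) - 63 = (7886 - 56410605409/1083) - 63 = -56402064871/1083 - 63 = -56402133100/1083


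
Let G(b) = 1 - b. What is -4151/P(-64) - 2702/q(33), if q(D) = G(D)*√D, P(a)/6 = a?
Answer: 4151/384 + 1351*√33/528 ≈ 25.509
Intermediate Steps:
P(a) = 6*a
q(D) = √D*(1 - D) (q(D) = (1 - D)*√D = √D*(1 - D))
-4151/P(-64) - 2702/q(33) = -4151/(6*(-64)) - 2702*√33/(33*(1 - 1*33)) = -4151/(-384) - 2702*√33/(33*(1 - 33)) = -4151*(-1/384) - 2702*(-√33/1056) = 4151/384 - 2702*(-√33/1056) = 4151/384 - (-1351)*√33/528 = 4151/384 + 1351*√33/528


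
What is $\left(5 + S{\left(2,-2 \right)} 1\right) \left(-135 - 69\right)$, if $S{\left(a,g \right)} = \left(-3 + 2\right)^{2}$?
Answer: $-1224$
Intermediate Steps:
$S{\left(a,g \right)} = 1$ ($S{\left(a,g \right)} = \left(-1\right)^{2} = 1$)
$\left(5 + S{\left(2,-2 \right)} 1\right) \left(-135 - 69\right) = \left(5 + 1 \cdot 1\right) \left(-135 - 69\right) = \left(5 + 1\right) \left(-204\right) = 6 \left(-204\right) = -1224$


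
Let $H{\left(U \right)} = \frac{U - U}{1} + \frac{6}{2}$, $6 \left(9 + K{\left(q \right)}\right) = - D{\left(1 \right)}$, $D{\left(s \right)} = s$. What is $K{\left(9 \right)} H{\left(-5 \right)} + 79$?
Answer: $\frac{103}{2} \approx 51.5$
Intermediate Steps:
$K{\left(q \right)} = - \frac{55}{6}$ ($K{\left(q \right)} = -9 + \frac{\left(-1\right) 1}{6} = -9 + \frac{1}{6} \left(-1\right) = -9 - \frac{1}{6} = - \frac{55}{6}$)
$H{\left(U \right)} = 3$ ($H{\left(U \right)} = 0 \cdot 1 + 6 \cdot \frac{1}{2} = 0 + 3 = 3$)
$K{\left(9 \right)} H{\left(-5 \right)} + 79 = \left(- \frac{55}{6}\right) 3 + 79 = - \frac{55}{2} + 79 = \frac{103}{2}$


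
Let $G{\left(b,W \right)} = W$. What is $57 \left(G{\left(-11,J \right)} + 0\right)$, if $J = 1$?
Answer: $57$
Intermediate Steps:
$57 \left(G{\left(-11,J \right)} + 0\right) = 57 \left(1 + 0\right) = 57 \cdot 1 = 57$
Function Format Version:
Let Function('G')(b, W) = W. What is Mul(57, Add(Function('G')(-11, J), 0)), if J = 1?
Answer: 57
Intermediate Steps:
Mul(57, Add(Function('G')(-11, J), 0)) = Mul(57, Add(1, 0)) = Mul(57, 1) = 57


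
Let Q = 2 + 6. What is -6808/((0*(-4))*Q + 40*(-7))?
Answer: 851/35 ≈ 24.314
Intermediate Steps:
Q = 8
-6808/((0*(-4))*Q + 40*(-7)) = -6808/((0*(-4))*8 + 40*(-7)) = -6808/(0*8 - 280) = -6808/(0 - 280) = -6808/(-280) = -6808*(-1/280) = 851/35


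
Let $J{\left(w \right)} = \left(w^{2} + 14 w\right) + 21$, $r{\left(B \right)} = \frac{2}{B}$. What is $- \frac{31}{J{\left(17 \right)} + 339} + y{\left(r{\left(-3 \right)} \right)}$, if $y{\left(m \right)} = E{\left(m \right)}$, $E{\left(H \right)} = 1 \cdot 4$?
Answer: $\frac{3517}{887} \approx 3.965$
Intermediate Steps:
$E{\left(H \right)} = 4$
$y{\left(m \right)} = 4$
$J{\left(w \right)} = 21 + w^{2} + 14 w$
$- \frac{31}{J{\left(17 \right)} + 339} + y{\left(r{\left(-3 \right)} \right)} = - \frac{31}{\left(21 + 17^{2} + 14 \cdot 17\right) + 339} + 4 = - \frac{31}{\left(21 + 289 + 238\right) + 339} + 4 = - \frac{31}{548 + 339} + 4 = - \frac{31}{887} + 4 = \frac{3517}{887}$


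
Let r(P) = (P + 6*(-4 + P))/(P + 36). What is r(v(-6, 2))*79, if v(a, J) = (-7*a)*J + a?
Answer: 6873/19 ≈ 361.74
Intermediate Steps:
v(a, J) = a - 7*J*a (v(a, J) = -7*J*a + a = a - 7*J*a)
r(P) = (-24 + 7*P)/(36 + P) (r(P) = (P + (-24 + 6*P))/(36 + P) = (-24 + 7*P)/(36 + P))
r(v(-6, 2))*79 = ((-24 + 7*(-6*(1 - 7*2)))/(36 - 6*(1 - 7*2)))*79 = ((-24 + 7*(-6*(1 - 14)))/(36 - 6*(1 - 14)))*79 = ((-24 + 7*(-6*(-13)))/(36 - 6*(-13)))*79 = ((-24 + 7*78)/(36 + 78))*79 = ((-24 + 546)/114)*79 = ((1/114)*522)*79 = (87/19)*79 = 6873/19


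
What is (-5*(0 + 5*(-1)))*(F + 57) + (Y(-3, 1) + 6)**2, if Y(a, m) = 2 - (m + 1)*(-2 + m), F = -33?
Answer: 700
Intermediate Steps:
Y(a, m) = 2 - (1 + m)*(-2 + m)
(-5*(0 + 5*(-1)))*(F + 57) + (Y(-3, 1) + 6)**2 = (-5*(0 + 5*(-1)))*(-33 + 57) + ((4 + 1 - 1*1**2) + 6)**2 = -5*(0 - 5)*24 + ((4 + 1 - 1*1) + 6)**2 = -5*(-5)*24 + ((4 + 1 - 1) + 6)**2 = 25*24 + (4 + 6)**2 = 600 + 10**2 = 600 + 100 = 700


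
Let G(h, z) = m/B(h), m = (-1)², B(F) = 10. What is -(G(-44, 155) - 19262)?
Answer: 192619/10 ≈ 19262.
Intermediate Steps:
m = 1
G(h, z) = ⅒ (G(h, z) = 1/10 = 1*(⅒) = ⅒)
-(G(-44, 155) - 19262) = -(⅒ - 19262) = -1*(-192619/10) = 192619/10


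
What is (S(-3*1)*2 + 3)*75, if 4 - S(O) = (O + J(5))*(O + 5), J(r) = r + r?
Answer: -1275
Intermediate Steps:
J(r) = 2*r
S(O) = 4 - (5 + O)*(10 + O) (S(O) = 4 - (O + 2*5)*(O + 5) = 4 - (O + 10)*(5 + O) = 4 - (10 + O)*(5 + O) = 4 - (5 + O)*(10 + O))
(S(-3*1)*2 + 3)*75 = ((-46 - (-3*1)² - (-45))*2 + 3)*75 = ((-46 - 1*(-3)² - 15*(-3))*2 + 3)*75 = ((-46 - 1*9 + 45)*2 + 3)*75 = ((-46 - 9 + 45)*2 + 3)*75 = (-10*2 + 3)*75 = (-20 + 3)*75 = -17*75 = -1275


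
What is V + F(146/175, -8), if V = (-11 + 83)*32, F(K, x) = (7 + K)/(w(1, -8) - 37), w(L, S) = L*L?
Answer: 4837943/2100 ≈ 2303.8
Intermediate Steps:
w(L, S) = L²
F(K, x) = -7/36 - K/36 (F(K, x) = (7 + K)/(1² - 37) = (7 + K)/(1 - 37) = (7 + K)/(-36) = (7 + K)*(-1/36) = -7/36 - K/36)
V = 2304 (V = 72*32 = 2304)
V + F(146/175, -8) = 2304 + (-7/36 - 73/(18*175)) = 2304 + (-7/36 - 1/36*146/175) = 2304 + (-7/36 - 73/3150) = 2304 - 457/2100 = 4837943/2100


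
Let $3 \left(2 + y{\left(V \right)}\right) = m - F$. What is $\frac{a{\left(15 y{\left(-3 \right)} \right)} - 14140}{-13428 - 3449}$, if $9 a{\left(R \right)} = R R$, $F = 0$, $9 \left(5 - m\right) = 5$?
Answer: $\frac{1471880}{1757619} \approx 0.83743$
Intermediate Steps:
$m = \frac{40}{9}$ ($m = 5 - \frac{5}{9} = \frac{40}{9} \approx 4.4444$)
$y{\left(V \right)} = - \frac{14}{27}$ ($y{\left(V \right)} = -2 + \frac{\frac{40}{9} - 0}{3} = -2 + \frac{\frac{40}{9} + 0}{3} = -2 + \frac{1}{3} \cdot \frac{40}{9} = -2 + \frac{40}{27} = - \frac{14}{27}$)
$a{\left(R \right)} = \frac{R^{2}}{9}$ ($a{\left(R \right)} = \frac{R R}{9} = \frac{R^{2}}{9}$)
$\frac{a{\left(15 y{\left(-3 \right)} \right)} - 14140}{-13428 - 3449} = \frac{\frac{\left(15 \left(- \frac{14}{27}\right)\right)^{2}}{9} - 14140}{-13428 - 3449} = \frac{\frac{\left(- \frac{70}{9}\right)^{2}}{9} - 14140}{-16877} = \left(\frac{1}{9} \cdot \frac{4900}{81} - 14140\right) \left(- \frac{1}{16877}\right) = \left(\frac{4900}{729} - 14140\right) \left(- \frac{1}{16877}\right) = \left(- \frac{10303160}{729}\right) \left(- \frac{1}{16877}\right) = \frac{1471880}{1757619}$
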